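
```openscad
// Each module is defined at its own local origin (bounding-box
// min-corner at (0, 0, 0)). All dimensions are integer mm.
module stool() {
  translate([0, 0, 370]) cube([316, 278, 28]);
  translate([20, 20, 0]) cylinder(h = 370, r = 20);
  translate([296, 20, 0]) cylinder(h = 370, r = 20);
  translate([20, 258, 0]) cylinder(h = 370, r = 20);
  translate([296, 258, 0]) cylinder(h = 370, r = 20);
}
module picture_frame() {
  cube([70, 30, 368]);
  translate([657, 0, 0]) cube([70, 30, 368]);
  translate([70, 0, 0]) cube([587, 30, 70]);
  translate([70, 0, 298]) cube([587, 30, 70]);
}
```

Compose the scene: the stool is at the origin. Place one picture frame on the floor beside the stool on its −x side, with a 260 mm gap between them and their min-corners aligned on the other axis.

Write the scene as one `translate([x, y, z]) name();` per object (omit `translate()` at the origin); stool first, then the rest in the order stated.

stool();
translate([-987, 0, 0]) picture_frame();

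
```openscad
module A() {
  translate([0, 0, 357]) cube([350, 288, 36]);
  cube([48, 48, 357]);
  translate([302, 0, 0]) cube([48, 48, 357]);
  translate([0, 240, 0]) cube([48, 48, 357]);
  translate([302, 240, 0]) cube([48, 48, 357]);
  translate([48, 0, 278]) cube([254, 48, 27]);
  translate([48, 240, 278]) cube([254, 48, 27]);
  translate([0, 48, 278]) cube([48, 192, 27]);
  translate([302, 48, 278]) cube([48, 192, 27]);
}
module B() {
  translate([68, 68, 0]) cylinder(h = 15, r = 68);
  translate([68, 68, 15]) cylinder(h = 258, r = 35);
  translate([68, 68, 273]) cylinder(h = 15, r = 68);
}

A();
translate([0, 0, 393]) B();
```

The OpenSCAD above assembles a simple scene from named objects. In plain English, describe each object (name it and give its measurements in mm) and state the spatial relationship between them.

A is a simple wooden stool: a rectangular seat 350 mm (x) by 288 mm (y), 36 mm thick, top face at z = 393 mm, on four square legs, each 48×48 mm in cross-section. The legs rest on z = 0, each flush with a corner of the seat. Four stretchers, 48 mm wide and 27 mm tall, connect adjacent legs with their undersides at z = 278 mm, each running between the inner faces of the legs it joins and aligned with the legs' outer faces on the other axis.

B is a spool: two coaxial disc flanges of radius 68 mm and thickness 15 mm, joined by a core cylinder of radius 35 mm and height 258 mm. The lower flange rests on z = 0 and the three cylinders share a vertical axis.

The spool is on top of the stool.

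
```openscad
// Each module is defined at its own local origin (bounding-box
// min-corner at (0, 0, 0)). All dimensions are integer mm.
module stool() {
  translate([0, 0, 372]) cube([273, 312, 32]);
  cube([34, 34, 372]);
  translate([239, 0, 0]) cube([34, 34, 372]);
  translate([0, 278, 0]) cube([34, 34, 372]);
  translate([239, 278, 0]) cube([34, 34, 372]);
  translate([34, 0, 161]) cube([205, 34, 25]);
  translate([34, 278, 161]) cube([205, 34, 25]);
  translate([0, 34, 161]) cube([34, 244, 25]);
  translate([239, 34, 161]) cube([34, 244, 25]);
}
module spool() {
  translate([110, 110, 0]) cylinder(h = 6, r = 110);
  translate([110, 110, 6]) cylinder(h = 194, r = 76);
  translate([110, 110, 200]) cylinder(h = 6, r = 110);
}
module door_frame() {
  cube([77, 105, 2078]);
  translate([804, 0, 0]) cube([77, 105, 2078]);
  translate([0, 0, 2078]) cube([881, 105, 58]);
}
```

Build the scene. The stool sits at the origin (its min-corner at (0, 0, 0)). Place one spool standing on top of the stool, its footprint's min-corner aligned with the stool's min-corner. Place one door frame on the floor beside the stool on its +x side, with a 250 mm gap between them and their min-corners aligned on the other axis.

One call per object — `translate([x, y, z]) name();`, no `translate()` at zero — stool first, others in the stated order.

stool();
translate([0, 0, 404]) spool();
translate([523, 0, 0]) door_frame();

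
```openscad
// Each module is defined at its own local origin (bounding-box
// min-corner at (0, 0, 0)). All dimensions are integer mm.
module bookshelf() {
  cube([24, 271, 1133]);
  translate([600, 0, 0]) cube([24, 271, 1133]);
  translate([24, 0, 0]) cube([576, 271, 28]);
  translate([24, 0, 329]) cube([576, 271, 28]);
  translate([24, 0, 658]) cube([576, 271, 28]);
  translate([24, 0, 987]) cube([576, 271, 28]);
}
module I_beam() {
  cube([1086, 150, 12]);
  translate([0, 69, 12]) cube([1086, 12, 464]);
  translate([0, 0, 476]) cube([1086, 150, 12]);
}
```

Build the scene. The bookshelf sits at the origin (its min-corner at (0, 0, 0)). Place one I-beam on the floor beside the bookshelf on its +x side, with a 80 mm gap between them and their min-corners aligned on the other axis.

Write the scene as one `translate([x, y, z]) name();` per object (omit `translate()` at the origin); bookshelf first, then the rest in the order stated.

bookshelf();
translate([704, 0, 0]) I_beam();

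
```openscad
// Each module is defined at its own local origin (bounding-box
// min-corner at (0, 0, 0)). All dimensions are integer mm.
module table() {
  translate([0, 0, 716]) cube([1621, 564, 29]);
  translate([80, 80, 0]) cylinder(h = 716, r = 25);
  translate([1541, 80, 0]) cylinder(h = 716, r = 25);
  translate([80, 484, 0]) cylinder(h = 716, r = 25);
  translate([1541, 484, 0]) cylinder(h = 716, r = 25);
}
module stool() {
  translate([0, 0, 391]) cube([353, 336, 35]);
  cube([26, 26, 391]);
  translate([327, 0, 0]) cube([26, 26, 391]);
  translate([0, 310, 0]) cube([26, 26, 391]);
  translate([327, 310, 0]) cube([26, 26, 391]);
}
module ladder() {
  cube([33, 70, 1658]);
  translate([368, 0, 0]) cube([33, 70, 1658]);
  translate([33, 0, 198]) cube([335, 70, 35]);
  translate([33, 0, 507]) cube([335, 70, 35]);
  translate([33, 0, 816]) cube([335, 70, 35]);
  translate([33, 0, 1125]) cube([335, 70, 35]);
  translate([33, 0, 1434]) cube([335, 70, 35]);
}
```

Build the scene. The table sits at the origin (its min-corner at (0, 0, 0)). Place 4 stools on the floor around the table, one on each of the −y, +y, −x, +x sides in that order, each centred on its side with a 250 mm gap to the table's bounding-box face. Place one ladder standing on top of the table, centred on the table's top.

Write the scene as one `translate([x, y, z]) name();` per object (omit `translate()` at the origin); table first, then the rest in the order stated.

table();
translate([634, -586, 0]) stool();
translate([634, 814, 0]) stool();
translate([-603, 114, 0]) stool();
translate([1871, 114, 0]) stool();
translate([610, 247, 745]) ladder();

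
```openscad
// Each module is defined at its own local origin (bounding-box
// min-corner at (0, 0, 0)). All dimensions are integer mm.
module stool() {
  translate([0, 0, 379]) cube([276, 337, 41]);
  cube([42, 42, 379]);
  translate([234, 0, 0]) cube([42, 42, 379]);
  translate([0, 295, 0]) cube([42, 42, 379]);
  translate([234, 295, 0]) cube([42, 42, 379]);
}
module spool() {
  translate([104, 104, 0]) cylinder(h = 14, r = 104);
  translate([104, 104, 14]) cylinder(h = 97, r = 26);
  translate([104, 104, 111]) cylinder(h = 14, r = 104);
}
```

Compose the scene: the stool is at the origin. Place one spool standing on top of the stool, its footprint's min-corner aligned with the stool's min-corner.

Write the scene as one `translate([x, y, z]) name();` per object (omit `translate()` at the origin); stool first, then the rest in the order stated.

stool();
translate([0, 0, 420]) spool();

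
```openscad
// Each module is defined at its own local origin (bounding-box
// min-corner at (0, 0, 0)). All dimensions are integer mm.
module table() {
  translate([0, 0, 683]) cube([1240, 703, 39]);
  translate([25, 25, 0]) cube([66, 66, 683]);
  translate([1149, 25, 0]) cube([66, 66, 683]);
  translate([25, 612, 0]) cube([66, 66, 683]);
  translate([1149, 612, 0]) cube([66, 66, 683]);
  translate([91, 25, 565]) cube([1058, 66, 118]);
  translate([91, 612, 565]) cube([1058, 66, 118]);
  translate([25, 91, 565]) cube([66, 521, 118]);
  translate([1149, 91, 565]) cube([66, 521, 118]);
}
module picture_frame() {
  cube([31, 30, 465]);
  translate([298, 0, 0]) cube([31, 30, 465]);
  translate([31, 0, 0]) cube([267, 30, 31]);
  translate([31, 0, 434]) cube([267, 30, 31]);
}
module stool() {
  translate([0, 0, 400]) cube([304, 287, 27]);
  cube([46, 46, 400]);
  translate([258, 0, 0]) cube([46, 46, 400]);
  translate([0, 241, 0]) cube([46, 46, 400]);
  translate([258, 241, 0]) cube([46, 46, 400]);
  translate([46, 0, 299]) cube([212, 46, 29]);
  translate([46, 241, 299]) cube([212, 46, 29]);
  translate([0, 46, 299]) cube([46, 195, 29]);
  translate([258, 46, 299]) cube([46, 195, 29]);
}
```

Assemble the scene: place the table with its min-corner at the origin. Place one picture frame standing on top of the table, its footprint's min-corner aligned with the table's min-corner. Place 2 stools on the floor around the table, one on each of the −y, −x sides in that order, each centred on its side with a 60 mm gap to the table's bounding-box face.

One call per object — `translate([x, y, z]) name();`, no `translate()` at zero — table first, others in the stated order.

table();
translate([0, 0, 722]) picture_frame();
translate([468, -347, 0]) stool();
translate([-364, 208, 0]) stool();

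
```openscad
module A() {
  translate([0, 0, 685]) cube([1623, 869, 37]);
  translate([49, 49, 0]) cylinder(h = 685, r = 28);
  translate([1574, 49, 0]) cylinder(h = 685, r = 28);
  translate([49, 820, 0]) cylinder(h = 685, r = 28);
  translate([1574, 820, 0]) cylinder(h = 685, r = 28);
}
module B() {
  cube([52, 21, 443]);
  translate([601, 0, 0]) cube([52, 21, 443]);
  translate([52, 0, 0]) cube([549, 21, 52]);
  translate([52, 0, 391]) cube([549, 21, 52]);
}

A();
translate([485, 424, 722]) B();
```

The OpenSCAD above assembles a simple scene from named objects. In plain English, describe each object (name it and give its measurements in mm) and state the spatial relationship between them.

A is a table: top 1623 mm (x) × 869 mm (y), 37 mm thick, upper face at z = 722 mm, on four round legs of 56 mm diameter, each leg's bounding box inset 21 mm from the nearest pair of top edges, running from z = 0 to the bottom of the top.

B is a rectangular picture frame lying in the x–z plane (depth along y). The opening is 549 mm wide (x) by 339 mm tall (z), surrounded by a border 52 mm wide on all four sides. The frame is 21 mm deep and is made of two full-height vertical stiles with two horizontal rails fitted between them.

The picture frame is on top of the table, centred.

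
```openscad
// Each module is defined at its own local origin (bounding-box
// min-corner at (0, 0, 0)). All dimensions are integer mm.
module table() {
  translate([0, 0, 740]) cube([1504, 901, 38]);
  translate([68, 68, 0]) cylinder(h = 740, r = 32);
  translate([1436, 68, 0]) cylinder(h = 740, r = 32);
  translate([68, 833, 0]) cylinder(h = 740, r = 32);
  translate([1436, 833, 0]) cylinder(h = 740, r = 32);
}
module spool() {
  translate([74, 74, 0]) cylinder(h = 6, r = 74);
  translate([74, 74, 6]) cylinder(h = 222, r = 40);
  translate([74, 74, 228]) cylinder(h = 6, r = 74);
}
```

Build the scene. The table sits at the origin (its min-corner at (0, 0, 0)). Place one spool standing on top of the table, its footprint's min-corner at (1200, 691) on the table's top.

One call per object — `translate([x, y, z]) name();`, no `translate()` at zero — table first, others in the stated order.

table();
translate([1200, 691, 778]) spool();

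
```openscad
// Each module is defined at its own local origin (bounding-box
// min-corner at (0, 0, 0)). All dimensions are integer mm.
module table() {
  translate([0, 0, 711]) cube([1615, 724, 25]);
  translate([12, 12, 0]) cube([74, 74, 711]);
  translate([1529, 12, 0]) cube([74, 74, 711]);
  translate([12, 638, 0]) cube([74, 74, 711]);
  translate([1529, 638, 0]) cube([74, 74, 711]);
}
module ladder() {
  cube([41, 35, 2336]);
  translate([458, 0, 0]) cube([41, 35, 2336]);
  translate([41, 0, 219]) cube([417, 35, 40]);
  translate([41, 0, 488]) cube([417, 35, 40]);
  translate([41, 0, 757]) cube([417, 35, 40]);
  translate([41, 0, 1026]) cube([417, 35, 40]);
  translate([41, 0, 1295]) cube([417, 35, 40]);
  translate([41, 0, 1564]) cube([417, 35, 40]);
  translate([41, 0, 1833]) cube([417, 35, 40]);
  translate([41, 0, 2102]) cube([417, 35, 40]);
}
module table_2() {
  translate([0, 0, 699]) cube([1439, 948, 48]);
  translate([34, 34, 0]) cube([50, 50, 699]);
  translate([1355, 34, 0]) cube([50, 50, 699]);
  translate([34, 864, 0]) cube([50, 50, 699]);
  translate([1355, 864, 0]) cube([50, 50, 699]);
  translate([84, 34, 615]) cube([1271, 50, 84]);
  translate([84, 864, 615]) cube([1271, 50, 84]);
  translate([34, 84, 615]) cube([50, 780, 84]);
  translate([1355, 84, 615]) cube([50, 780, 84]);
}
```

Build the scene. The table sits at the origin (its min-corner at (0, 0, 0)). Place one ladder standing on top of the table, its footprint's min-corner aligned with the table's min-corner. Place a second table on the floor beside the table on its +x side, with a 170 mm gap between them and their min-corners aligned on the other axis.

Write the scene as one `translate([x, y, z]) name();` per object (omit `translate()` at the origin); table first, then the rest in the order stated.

table();
translate([0, 0, 736]) ladder();
translate([1785, 0, 0]) table_2();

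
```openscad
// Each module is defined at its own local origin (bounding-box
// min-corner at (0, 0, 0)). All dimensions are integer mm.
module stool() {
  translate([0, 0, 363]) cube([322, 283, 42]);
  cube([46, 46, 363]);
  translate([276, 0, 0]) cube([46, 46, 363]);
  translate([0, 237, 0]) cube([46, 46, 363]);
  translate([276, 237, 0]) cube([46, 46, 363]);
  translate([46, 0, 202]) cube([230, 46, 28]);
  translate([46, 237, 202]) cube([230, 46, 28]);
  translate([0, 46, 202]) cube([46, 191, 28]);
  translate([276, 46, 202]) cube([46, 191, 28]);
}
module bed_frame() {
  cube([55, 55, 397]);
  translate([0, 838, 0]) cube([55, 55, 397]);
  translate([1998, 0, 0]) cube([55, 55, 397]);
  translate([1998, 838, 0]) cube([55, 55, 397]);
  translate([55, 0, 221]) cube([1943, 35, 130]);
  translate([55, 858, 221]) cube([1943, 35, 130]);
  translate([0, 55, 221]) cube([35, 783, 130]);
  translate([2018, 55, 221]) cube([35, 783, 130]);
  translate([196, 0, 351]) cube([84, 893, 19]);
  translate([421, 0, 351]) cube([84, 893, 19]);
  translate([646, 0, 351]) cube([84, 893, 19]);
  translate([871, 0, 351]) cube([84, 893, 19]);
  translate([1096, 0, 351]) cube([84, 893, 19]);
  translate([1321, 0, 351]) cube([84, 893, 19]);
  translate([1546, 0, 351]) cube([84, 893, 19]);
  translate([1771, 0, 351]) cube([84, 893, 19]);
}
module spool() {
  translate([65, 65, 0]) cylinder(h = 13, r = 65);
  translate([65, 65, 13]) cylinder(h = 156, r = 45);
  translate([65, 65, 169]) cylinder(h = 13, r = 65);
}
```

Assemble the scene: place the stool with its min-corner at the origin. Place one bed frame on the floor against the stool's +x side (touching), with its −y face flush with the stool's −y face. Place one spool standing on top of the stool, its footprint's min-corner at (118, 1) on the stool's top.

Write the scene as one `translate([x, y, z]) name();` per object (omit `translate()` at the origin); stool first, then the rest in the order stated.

stool();
translate([322, 0, 0]) bed_frame();
translate([118, 1, 405]) spool();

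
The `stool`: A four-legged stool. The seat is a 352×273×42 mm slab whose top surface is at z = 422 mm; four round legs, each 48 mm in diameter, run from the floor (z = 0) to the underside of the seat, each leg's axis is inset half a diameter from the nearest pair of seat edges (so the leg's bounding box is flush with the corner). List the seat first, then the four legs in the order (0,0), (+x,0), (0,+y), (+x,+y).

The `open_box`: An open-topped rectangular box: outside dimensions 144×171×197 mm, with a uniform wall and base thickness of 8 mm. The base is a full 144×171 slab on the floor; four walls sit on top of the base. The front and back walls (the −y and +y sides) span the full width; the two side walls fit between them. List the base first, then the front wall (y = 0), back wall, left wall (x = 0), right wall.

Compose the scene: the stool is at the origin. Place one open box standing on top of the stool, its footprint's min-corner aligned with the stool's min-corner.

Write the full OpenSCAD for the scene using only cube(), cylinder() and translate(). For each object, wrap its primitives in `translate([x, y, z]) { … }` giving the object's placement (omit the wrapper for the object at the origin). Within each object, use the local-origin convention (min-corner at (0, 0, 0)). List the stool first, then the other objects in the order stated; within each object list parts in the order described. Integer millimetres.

translate([0, 0, 380]) cube([352, 273, 42]);
translate([24, 24, 0]) cylinder(h = 380, r = 24);
translate([328, 24, 0]) cylinder(h = 380, r = 24);
translate([24, 249, 0]) cylinder(h = 380, r = 24);
translate([328, 249, 0]) cylinder(h = 380, r = 24);
translate([0, 0, 422]) {
  cube([144, 171, 8]);
  translate([0, 0, 8]) cube([144, 8, 189]);
  translate([0, 163, 8]) cube([144, 8, 189]);
  translate([0, 8, 8]) cube([8, 155, 189]);
  translate([136, 8, 8]) cube([8, 155, 189]);
}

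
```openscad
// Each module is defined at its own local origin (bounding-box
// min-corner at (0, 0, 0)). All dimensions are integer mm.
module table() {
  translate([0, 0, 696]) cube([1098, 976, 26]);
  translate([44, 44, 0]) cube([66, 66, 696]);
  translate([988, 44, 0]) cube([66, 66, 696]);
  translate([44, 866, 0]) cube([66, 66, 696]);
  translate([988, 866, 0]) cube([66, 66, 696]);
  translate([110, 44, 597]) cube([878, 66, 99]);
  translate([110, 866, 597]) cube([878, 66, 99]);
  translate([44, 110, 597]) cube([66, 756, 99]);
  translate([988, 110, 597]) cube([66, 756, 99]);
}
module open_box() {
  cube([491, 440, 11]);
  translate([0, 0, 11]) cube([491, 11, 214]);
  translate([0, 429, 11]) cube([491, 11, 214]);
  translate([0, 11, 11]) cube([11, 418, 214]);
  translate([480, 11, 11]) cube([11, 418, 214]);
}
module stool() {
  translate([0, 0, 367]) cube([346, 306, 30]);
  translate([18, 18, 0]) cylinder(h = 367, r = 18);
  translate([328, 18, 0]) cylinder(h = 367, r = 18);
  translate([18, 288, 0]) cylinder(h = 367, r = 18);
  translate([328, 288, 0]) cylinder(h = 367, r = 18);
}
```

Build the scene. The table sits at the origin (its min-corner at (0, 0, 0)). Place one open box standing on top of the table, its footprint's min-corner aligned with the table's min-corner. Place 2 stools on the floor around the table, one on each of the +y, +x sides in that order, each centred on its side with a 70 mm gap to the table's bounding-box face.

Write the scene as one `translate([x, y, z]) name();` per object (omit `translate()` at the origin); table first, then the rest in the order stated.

table();
translate([0, 0, 722]) open_box();
translate([376, 1046, 0]) stool();
translate([1168, 335, 0]) stool();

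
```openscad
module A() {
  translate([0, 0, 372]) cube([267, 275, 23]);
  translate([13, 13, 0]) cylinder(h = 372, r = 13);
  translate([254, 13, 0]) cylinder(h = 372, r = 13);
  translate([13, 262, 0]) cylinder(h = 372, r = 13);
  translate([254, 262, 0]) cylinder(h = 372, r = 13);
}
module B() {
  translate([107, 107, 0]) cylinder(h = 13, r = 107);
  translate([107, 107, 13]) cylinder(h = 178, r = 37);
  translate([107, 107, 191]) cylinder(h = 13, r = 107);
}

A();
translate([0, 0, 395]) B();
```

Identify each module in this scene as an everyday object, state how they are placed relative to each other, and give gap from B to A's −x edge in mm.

The spool's min-x is at 0; the stool's min-x is 0; gap = 0 mm.

A is a stool. B is a spool. The spool is on top of the stool. The gap from the spool to the stool's −x edge is 0 mm.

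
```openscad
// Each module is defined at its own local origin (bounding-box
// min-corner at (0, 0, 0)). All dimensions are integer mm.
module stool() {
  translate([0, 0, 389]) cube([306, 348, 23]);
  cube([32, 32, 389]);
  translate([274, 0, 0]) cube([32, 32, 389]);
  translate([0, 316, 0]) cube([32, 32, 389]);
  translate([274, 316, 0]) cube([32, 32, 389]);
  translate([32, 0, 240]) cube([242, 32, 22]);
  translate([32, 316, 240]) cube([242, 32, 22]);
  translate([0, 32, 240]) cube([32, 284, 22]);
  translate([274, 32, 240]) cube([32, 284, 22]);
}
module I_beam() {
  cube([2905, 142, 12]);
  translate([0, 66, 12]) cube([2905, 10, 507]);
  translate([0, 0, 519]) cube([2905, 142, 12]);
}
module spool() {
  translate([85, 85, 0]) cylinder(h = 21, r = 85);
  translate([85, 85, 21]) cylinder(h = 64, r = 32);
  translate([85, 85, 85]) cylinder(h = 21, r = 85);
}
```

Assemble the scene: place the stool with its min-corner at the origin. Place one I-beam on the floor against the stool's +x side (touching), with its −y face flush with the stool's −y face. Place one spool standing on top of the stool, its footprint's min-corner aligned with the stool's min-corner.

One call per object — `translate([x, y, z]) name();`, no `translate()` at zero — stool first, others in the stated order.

stool();
translate([306, 0, 0]) I_beam();
translate([0, 0, 412]) spool();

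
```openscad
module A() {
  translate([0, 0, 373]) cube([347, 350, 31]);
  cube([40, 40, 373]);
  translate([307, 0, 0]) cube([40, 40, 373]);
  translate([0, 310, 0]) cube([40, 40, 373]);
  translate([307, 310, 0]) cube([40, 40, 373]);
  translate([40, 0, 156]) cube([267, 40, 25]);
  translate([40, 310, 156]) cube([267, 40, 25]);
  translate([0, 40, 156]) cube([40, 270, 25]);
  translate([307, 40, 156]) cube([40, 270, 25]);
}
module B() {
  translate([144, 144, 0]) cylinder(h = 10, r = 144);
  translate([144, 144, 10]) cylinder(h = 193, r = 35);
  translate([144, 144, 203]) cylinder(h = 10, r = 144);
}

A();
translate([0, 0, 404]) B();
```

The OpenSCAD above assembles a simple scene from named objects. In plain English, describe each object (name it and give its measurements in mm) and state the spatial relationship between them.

A is a four-legged stool. The seat is a 347×350×31 mm slab whose top surface is at z = 404 mm; four square legs, each 40×40 mm in cross-section, run from the floor (z = 0) to the underside of the seat, each flush with a corner of the seat. Four stretchers, 40 mm wide and 25 mm tall, connect adjacent legs with their undersides at z = 156 mm, each running between the inner faces of the legs it joins and aligned with the legs' outer faces on the other axis.

B is a spool: two coaxial disc flanges of radius 144 mm and thickness 10 mm, joined by a core cylinder of radius 35 mm and height 193 mm. The lower flange rests on z = 0 and the three cylinders share a vertical axis.

The spool is on top of the stool.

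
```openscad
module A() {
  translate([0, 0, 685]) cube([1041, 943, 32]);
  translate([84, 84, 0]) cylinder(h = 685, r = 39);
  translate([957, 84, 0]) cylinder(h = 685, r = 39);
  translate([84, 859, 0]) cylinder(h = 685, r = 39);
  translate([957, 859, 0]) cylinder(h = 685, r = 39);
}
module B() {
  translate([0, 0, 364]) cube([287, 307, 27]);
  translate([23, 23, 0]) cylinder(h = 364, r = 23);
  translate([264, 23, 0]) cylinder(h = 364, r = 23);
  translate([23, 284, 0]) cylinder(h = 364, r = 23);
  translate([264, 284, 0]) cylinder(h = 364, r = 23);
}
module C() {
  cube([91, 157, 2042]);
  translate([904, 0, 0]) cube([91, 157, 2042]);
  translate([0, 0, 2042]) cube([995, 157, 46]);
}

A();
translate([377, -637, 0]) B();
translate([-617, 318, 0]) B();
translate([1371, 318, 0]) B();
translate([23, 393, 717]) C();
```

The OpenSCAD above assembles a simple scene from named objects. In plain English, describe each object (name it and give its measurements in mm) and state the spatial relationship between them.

A is a table: top 1041 mm (x) × 943 mm (y), 32 mm thick, upper face at z = 717 mm, on four round legs of 78 mm diameter, each leg's bounding box inset 45 mm from the nearest pair of top edges, running from z = 0 to the bottom of the top.

B is a four-legged stool. The seat is 287×307 mm, 27 mm thick, top at z = 391 mm. It stands on four round legs, each 46 mm in diameter, from z = 0 to the seat underside, each leg's axis is inset half a diameter from the nearest pair of seat edges (so the leg's bounding box is flush with the corner).

C is a door frame. The clear opening is 813 mm wide and 2042 mm high. Two 91 mm wide jambs, 157 mm deep, stand either side of the opening from the floor to the top of the opening. A 46 mm thick head sits across the top of both jambs, spanning the full outside width of the frame.

Three stools sit around the table at the −y, −x, +x sides. The door frame is on top of the table, centred.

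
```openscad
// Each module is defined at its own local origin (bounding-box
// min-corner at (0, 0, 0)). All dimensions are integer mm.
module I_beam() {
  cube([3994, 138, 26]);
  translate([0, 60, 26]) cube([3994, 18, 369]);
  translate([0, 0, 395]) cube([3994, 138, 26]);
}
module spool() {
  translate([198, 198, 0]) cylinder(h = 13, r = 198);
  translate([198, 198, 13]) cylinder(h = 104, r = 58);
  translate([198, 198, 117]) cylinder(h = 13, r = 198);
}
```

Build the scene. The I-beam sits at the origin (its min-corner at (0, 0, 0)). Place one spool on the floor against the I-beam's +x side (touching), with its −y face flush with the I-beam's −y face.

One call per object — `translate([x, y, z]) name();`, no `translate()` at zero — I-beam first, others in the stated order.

I_beam();
translate([3994, 0, 0]) spool();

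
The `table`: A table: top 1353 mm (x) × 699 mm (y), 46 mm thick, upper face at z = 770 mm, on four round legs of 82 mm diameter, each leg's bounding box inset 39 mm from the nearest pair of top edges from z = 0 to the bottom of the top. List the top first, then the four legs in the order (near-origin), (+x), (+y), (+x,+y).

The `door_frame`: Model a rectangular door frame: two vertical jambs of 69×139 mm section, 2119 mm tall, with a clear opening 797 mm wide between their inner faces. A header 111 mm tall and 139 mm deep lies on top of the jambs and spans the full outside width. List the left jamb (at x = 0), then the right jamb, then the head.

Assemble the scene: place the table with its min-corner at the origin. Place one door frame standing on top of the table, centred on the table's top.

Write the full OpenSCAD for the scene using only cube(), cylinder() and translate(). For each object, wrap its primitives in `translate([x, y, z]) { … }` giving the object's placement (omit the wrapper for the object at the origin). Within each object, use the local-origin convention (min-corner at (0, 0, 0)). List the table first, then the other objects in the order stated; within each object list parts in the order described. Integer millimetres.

translate([0, 0, 724]) cube([1353, 699, 46]);
translate([80, 80, 0]) cylinder(h = 724, r = 41);
translate([1273, 80, 0]) cylinder(h = 724, r = 41);
translate([80, 619, 0]) cylinder(h = 724, r = 41);
translate([1273, 619, 0]) cylinder(h = 724, r = 41);
translate([209, 280, 770]) {
  cube([69, 139, 2119]);
  translate([866, 0, 0]) cube([69, 139, 2119]);
  translate([0, 0, 2119]) cube([935, 139, 111]);
}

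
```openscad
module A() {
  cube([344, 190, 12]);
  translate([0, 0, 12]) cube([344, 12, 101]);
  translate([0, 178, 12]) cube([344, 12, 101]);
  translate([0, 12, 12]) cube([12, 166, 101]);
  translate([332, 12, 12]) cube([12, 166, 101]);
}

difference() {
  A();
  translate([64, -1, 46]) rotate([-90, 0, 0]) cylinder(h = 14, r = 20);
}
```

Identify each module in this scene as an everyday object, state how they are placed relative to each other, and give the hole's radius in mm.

The subtracted cylinder has r = 20 mm.

A is an open box. The open box has a circular hole through its front wall. The hole's radius is 20 mm.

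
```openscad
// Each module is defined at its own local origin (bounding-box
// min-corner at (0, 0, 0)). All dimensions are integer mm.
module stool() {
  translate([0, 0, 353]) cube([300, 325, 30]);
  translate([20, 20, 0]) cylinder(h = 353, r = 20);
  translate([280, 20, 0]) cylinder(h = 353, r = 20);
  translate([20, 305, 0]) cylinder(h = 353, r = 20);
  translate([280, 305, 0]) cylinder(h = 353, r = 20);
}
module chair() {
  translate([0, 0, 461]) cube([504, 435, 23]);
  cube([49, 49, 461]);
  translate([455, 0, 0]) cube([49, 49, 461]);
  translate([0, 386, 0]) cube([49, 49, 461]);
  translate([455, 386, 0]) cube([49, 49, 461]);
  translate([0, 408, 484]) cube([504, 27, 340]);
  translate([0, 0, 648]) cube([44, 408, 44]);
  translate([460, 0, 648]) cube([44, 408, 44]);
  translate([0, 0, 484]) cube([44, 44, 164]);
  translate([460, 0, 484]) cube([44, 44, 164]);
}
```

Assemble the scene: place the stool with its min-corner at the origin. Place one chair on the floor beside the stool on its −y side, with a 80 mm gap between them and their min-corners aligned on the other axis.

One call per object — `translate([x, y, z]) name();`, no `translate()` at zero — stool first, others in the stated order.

stool();
translate([0, -515, 0]) chair();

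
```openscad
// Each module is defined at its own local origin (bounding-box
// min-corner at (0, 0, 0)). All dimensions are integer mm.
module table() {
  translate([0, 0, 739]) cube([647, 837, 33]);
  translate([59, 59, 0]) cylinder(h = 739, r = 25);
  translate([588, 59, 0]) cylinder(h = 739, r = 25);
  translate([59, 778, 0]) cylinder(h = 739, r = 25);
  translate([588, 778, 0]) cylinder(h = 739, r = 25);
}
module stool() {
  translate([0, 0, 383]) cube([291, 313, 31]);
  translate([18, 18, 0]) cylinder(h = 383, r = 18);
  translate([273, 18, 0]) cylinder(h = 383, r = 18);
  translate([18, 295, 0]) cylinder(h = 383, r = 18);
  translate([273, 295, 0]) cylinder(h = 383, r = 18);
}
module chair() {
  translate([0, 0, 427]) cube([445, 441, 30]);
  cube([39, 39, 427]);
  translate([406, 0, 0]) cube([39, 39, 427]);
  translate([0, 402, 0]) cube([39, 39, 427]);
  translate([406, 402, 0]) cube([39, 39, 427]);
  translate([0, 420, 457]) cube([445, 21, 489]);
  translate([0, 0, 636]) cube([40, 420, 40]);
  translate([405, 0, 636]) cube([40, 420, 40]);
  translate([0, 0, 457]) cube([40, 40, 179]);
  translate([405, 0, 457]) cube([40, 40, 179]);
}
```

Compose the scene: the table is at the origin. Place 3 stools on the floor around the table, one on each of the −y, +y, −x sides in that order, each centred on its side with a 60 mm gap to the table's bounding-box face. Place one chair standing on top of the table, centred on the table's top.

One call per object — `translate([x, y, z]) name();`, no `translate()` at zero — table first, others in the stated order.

table();
translate([178, -373, 0]) stool();
translate([178, 897, 0]) stool();
translate([-351, 262, 0]) stool();
translate([101, 198, 772]) chair();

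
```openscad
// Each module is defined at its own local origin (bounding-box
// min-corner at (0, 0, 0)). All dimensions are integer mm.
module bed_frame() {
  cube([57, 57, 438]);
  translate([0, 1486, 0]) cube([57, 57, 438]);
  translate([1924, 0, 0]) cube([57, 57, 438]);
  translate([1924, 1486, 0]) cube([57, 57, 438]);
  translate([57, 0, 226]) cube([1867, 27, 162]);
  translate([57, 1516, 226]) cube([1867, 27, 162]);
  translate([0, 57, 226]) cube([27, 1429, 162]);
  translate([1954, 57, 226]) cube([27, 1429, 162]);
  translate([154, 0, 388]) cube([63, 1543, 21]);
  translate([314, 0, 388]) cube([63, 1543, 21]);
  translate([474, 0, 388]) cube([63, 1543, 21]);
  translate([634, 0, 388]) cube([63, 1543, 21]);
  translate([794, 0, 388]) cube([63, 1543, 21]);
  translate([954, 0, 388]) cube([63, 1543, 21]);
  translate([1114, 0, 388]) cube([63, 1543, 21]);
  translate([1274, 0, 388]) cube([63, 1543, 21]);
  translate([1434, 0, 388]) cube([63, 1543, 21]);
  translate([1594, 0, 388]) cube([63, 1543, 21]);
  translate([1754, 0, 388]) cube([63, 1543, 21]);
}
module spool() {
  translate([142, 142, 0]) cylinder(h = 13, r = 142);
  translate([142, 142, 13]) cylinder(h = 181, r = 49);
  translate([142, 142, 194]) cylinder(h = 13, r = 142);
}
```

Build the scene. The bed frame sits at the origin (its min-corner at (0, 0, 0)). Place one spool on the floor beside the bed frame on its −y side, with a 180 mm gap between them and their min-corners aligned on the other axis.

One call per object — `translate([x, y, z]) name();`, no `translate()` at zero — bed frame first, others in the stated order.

bed_frame();
translate([0, -464, 0]) spool();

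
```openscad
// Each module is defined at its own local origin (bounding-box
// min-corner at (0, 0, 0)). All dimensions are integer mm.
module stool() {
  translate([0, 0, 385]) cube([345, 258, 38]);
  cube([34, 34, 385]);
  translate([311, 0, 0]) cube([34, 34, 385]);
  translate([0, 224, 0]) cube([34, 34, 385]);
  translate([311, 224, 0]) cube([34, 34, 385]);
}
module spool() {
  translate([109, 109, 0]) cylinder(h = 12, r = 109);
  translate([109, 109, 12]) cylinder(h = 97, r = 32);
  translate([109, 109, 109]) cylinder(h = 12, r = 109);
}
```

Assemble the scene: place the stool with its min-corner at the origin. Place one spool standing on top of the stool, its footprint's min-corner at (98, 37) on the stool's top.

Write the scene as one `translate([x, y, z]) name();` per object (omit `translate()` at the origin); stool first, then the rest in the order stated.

stool();
translate([98, 37, 423]) spool();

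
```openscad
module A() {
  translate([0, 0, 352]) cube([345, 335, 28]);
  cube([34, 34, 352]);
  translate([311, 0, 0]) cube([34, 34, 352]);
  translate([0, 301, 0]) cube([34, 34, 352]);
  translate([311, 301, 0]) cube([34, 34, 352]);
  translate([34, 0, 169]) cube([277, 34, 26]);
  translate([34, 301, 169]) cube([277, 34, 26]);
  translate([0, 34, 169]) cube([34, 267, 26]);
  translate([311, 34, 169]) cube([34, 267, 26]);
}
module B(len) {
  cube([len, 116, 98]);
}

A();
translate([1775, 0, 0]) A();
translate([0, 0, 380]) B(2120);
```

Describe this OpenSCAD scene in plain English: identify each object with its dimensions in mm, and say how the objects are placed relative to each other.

A is a four-legged stool. The seat is 345×335 mm, 28 mm thick, top at z = 380 mm. It stands on four square legs, each 34×34 mm in cross-section, from z = 0 to the seat underside, each flush with a corner of the seat. Four stretchers, 34 mm wide and 26 mm tall, connect adjacent legs with their undersides at z = 169 mm, each running between the inner faces of the legs it joins and aligned with the legs' outer faces on the other axis.

B is a rectangular beam 2120 mm long (x), 116 mm deep (y), 98 mm thick (z).

The beam spans the tops of two stools placed 1430 mm apart, resting at z = 380 mm.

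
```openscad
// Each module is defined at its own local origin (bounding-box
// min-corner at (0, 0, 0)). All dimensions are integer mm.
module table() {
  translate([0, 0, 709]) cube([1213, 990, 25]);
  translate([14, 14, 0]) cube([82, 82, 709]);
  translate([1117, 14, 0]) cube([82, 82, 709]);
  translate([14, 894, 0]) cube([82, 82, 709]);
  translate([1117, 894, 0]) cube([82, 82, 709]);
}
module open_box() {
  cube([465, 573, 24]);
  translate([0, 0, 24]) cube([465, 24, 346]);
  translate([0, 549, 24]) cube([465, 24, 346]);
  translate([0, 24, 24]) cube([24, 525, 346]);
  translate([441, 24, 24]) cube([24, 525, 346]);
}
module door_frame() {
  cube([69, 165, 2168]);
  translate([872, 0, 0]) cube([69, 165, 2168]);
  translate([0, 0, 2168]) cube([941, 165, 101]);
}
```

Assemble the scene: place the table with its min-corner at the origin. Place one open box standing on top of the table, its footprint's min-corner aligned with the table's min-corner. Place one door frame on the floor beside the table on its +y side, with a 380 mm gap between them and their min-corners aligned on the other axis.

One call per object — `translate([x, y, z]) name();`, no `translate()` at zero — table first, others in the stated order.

table();
translate([0, 0, 734]) open_box();
translate([0, 1370, 0]) door_frame();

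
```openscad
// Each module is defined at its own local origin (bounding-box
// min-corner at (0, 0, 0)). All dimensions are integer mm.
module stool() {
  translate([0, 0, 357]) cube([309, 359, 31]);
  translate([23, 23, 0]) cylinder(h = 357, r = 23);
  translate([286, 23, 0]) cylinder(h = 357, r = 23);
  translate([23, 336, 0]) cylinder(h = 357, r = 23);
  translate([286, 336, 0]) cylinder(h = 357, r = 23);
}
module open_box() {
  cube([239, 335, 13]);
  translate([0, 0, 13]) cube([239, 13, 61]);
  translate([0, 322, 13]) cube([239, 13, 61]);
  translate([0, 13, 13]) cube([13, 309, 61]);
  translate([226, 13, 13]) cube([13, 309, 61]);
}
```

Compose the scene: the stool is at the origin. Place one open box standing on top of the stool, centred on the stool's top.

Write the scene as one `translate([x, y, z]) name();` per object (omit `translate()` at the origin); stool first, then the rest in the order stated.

stool();
translate([35, 12, 388]) open_box();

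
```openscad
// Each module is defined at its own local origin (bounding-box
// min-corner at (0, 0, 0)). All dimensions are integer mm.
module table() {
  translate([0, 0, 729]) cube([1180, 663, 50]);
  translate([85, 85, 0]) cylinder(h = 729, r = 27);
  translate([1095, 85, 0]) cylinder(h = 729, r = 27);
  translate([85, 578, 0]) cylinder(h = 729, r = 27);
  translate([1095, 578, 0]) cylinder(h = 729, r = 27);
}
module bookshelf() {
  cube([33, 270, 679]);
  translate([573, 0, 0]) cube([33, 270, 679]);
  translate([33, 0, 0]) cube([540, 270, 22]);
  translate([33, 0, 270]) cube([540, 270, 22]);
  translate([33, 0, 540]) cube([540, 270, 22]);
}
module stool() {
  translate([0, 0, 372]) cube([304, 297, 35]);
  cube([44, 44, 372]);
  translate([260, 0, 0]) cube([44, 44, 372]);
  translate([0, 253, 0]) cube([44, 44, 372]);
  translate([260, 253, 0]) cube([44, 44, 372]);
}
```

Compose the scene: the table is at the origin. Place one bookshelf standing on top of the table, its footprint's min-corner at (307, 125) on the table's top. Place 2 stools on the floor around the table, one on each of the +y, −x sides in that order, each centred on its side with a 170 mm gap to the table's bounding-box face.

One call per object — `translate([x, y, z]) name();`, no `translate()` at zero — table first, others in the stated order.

table();
translate([307, 125, 779]) bookshelf();
translate([438, 833, 0]) stool();
translate([-474, 183, 0]) stool();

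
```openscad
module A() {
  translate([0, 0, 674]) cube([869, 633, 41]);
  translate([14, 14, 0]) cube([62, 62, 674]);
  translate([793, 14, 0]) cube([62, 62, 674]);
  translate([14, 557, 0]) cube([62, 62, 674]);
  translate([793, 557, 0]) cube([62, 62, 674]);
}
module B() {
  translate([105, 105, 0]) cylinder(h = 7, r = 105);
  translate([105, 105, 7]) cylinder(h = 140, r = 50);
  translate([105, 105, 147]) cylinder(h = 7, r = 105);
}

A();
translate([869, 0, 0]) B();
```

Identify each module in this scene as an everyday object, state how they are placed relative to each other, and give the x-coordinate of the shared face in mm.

The table's +x face and the spool's −x face are both at x = 869 mm.

A is a table. B is a spool. The spool is against the table's +x side, with their −y faces flush. The x-coordinate of the shared face is 869 mm.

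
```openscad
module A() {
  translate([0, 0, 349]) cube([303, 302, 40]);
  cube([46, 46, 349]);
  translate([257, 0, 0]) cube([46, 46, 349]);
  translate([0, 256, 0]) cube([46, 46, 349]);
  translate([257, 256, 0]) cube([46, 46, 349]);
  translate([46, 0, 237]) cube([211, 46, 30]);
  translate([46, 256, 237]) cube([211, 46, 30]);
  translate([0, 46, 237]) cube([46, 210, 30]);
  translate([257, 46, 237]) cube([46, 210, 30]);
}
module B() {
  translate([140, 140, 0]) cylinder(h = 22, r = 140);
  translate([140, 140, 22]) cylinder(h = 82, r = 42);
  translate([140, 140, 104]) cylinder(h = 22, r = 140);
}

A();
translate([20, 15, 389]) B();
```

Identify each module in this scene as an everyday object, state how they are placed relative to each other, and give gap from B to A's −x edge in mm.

A is a stool. B is a spool. The spool is on top of the stool. The gap from the spool to the stool's −x edge is 20 mm.

The spool's min-x is at 20; the stool's min-x is 0; gap = 20 mm.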